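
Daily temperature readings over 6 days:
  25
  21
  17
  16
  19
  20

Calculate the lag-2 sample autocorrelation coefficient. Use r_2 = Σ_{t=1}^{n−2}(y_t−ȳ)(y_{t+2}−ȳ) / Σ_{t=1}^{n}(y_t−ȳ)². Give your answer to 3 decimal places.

-0.361

Mean ȳ = (25 + 21 + 17 + 16 + 19 + 20)/6 = 19.6667
Σ(y_t−ȳ)(y_{t+2}−ȳ) = (-14.2222) + (-4.8889) + (1.7778) + (-1.2222) = -18.5556
Denominator Σ(y_t−ȳ)² = 51.3333
r_2 = -18.5556 / 51.3333 = -0.361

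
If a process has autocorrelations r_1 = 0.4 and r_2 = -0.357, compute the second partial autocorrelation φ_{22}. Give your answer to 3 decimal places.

-0.615

φ_{22} = (r_2 − r_1²) / (1 − r_1²)
r_1² = (0.4)² = 0.16
Numerator = -0.357 − 0.1600 = -0.5170; denominator = 1 − 0.1600 = 0.8400
φ_{22} = -0.5170 / 0.8400 = -0.615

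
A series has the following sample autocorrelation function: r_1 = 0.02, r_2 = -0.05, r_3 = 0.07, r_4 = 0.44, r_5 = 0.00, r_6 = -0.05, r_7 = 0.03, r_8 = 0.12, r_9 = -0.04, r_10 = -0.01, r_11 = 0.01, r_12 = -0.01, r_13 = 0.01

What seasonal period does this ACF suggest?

4

The largest autocorrelation is r_4 = 0.44; the remaining lags stay at or below 0.12.
The dominant spike at lag 4 indicates a seasonal period of 4.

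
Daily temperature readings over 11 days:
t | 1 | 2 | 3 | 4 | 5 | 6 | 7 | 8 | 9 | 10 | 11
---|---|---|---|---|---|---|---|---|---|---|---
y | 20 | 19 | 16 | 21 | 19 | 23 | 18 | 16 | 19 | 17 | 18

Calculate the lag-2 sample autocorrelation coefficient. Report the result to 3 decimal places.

-0.032

Mean ȳ = (20 + 19 + 16 + 21 + 19 + 23 + 18 + 16 + 19 + 17 + 18)/11 = 18.7273
Numerator Σ_{t=1}^{9}(y_t−ȳ)(y_{t+2}−ȳ) = -1.4215
Denominator Σ(y_t−ȳ)² = 44.1818
r_2 = -1.4215 / 44.1818 = -0.032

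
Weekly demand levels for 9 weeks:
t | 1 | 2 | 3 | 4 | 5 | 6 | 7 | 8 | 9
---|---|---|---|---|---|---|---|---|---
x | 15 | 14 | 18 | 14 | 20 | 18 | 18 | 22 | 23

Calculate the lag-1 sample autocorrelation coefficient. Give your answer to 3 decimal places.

0.279

Mean x̄ = (15 + 14 + 18 + 14 + 20 + 18 + 18 + 22 + 23)/9 = 18.0000
Numerator Σ_{t=1}^{8}(x_t−x̄)(x_{t+1}−x̄) = 24.0000
Denominator Σ(x_t−x̄)² = 86.0000
r_1 = 24.0000 / 86.0000 = 0.279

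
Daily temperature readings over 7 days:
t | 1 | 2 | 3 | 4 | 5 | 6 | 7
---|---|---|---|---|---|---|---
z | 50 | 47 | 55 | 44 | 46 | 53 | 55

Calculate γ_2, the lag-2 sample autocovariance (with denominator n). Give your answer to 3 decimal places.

Mean z̄ = (50 + 47 + 55 + 44 + 46 + 53 + 55)/7 = 50.0000
Deviations: 0.0000, -3.0000, 5.0000, -6.0000, -4.0000, 3.0000, 5.0000
Σ_{t=1}^{5}(z_t−z̄)(z_{t+2}−z̄) = -40.0000
γ_2 = -40.0000 / 7 = -5.714

-5.714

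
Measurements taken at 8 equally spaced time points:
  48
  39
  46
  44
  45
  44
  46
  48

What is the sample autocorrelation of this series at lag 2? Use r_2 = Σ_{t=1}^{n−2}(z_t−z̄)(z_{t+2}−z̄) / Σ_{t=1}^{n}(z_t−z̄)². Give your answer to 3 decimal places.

Mean z̄ = (48 + 39 + 46 + 44 + 45 + 44 + 46 + 48)/8 = 45.0000
Numerator Σ_{t=1}^{6}(z_t−z̄)(z_{t+2}−z̄) = 7.0000
Denominator Σ(z_t−z̄)² = 58.0000
r_2 = 7.0000 / 58.0000 = 0.121

0.121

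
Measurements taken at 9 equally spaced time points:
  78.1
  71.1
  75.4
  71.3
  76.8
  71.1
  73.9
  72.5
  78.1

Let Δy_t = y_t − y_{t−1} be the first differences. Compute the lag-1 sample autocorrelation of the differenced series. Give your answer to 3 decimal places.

-0.687

First differences Δy: -7.0, 4.3, -4.1, 5.5, -5.7, 2.8, -1.4, 5.6
Mean of differences = 0.0000
Numerator Σ(Δy_t−Δȳ)(Δy_{t+1}−Δȳ) = -129.3500
Denominator Σ(Δy_t−Δȳ)² = 188.2000
r_1(Δy) = -129.3500 / 188.2000 = -0.687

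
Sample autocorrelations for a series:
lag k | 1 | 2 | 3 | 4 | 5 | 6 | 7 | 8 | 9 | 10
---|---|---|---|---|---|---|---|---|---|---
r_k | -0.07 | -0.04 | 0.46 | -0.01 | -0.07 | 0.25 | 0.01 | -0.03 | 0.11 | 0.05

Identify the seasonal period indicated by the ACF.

The largest autocorrelation is r_3 = 0.46, with a weaker echo at lag 6 (0.25); the remaining lags stay at or below 0.11.
The dominant spike at lag 3 indicates a seasonal period of 3.

3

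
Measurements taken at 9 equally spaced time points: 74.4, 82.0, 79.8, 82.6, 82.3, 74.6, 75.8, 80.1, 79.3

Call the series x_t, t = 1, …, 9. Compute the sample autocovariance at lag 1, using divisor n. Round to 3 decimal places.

Mean x̄ = (74.4 + 82.0 + 79.8 + 82.6 + 82.3 + 74.6 + 75.8 + 80.1 + 79.3)/9 = 78.9889
Σ_{t=1}^{8}(x_t−x̄)(x_{t+1}−x̄) = -0.2235
γ_1 = -0.2235 / 9 = -0.025

-0.025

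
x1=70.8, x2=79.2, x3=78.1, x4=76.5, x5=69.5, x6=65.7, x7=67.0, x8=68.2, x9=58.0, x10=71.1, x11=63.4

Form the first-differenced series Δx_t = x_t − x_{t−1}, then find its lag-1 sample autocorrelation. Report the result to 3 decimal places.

First differences Δx: 8.4, -1.1, -1.6, -7.0, -3.8, 1.3, 1.2, -10.2, 13.1, -7.7
Mean of differences = -0.7400
Numerator Σ(Δx_t−Δx̄)(Δx_{t+1}−Δx̄) = -226.3316
Denominator Σ(Δx_t−Δx̄)² = 470.3640
r_1(Δx) = -226.3316 / 470.3640 = -0.481

-0.481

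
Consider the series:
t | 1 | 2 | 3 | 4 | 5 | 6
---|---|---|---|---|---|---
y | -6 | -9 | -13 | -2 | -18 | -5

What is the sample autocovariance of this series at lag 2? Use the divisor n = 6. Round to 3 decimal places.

Mean ȳ = (-6 − 9 − 13 − 2 − 18 − 5)/6 = -8.8333
Σ_{t=1}^{4}(y_t−ȳ)(y_{t+2}−ȳ) = 51.4444
γ_2 = 51.4444 / 6 = 8.574

8.574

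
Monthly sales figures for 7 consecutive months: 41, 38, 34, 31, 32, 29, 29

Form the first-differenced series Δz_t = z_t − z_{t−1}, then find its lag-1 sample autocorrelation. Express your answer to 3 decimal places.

-0.200

First differences Δz: -3, -4, -3, 1, -3, 0
Mean of differences = -2.0000
Numerator Σ(Δz_t−Δz̄)(Δz_{t+1}−Δz̄) = -4.0000
Denominator Σ(Δz_t−Δz̄)² = 20.0000
r_1(Δz) = -4.0000 / 20.0000 = -0.200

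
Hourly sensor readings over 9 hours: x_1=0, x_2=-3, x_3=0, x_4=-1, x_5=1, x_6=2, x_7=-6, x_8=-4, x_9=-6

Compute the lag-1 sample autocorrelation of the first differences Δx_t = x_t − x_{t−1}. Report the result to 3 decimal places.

-0.452

First differences Δx: -3, 3, -1, 2, 1, -8, 2, -2
Mean of differences = -0.7500
Numerator Σ(Δx_t−Δx̄)(Δx_{t+1}−Δx̄) = -41.3125
Denominator Σ(Δx_t−Δx̄)² = 91.5000
r_1(Δx) = -41.3125 / 91.5000 = -0.452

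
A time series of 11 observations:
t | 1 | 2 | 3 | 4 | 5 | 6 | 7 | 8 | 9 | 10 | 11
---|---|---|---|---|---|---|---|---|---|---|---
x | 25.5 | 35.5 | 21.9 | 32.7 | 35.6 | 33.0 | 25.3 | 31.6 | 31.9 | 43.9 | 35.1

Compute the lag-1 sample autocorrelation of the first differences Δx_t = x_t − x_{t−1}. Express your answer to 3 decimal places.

First differences Δx: 10.0, -13.6, 10.8, 2.9, -2.6, -7.7, 6.3, 0.3, 12.0, -8.8
Mean of differences = 0.9600
Numerator Σ(Δx_t−Δx̄)(Δx_{t+1}−Δx̄) = -396.6856
Denominator Σ(Δx_t−Δx̄)² = 728.0640
r_1(Δx) = -396.6856 / 728.0640 = -0.545

-0.545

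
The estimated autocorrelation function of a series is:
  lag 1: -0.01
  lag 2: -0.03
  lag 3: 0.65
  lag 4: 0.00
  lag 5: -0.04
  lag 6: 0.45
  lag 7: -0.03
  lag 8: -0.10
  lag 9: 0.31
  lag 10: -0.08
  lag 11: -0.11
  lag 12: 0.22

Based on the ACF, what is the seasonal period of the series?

The largest autocorrelation is r_3 = 0.65, with weaker echoes at lags 6 (0.45), 9 (0.31) and 12 (0.22); the remaining lags stay at or below 0.00.
The dominant spike at lag 3 indicates a seasonal period of 3.

3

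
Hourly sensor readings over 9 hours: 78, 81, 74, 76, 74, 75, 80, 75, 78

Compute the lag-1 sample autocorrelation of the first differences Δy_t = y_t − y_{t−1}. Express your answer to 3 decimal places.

-0.603

First differences Δy: 3, -7, 2, -2, 1, 5, -5, 3
Mean of differences = 0.0000
Numerator Σ(Δy_t−Δȳ)(Δy_{t+1}−Δȳ) = -76.0000
Denominator Σ(Δy_t−Δȳ)² = 126.0000
r_1(Δy) = -76.0000 / 126.0000 = -0.603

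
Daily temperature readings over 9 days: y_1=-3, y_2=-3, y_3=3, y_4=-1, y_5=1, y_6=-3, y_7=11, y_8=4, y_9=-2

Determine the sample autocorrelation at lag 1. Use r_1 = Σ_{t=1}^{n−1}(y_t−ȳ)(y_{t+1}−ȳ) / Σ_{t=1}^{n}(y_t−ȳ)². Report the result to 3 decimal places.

-0.080

Mean ȳ = (-3 − 3 + 3 − 1 + 1 − 3 + 11 + 4 − 2)/9 = 0.7778
Numerator Σ_{t=1}^{8}(y_t−ȳ)(y_{t+1}−ȳ) = -13.9383
Denominator Σ(y_t−ȳ)² = 173.5556
r_1 = -13.9383 / 173.5556 = -0.080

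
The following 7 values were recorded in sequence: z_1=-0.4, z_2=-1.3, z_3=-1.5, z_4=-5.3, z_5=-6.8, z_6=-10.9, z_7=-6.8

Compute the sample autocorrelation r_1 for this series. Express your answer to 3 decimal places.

0.578

Mean z̄ = (-0.4 − 1.3 − 1.5 − 5.3 − 6.8 − 10.9 − 6.8)/7 = -4.7143
Σ(z_t−z̄)(z_{t+1}−z̄) = (14.7302) + (10.9745) + (-1.8827) + (1.2216) + (12.9016) + (12.9016) = 50.8469
Denominator Σ(z_t−z̄)² = 87.9086
r_1 = 50.8469 / 87.9086 = 0.578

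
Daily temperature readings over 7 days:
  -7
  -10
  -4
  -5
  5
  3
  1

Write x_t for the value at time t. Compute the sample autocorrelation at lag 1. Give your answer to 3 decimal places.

0.492

Mean x̄ = (-7 − 10 − 4 − 5 + 5 + 3 + 1)/7 = -2.4286
Deviations from mean: -4.5714, -7.5714, -1.5714, -2.5714, 7.4286, 5.4286, 3.4286
Numerator Σ_{t=1}^{6}(x_t−x̄)(x_{t+1}−x̄) = 90.3878
Denominator Σ(x_t−x̄)² = 183.7143
r_1 = 90.3878 / 183.7143 = 0.492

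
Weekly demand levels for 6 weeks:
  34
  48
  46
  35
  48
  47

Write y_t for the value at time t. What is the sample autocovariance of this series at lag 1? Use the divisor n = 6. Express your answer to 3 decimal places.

-12.333

Mean ȳ = (34 + 48 + 46 + 35 + 48 + 47)/6 = 43.0000
Σ_{t=1}^{5}(y_t−ȳ)(y_{t+1}−ȳ) = -74.0000
γ_1 = -74.0000 / 6 = -12.333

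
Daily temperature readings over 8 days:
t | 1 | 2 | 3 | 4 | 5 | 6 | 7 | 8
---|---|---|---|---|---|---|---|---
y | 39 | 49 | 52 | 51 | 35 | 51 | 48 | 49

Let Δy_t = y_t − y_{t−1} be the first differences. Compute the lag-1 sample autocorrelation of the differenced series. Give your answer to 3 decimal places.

-0.428

First differences Δy: 10, 3, -1, -16, 16, -3, 1
Mean of differences = 1.4286
Numerator Σ(Δy_t−Δȳ)(Δy_{t+1}−Δȳ) = -264.6122
Denominator Σ(Δy_t−Δȳ)² = 617.7143
r_1(Δy) = -264.6122 / 617.7143 = -0.428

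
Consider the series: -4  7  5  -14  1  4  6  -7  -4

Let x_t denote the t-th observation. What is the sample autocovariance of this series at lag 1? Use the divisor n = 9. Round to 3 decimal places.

Mean x̄ = (-4 + 7 + 5 − 14 + 1 + 4 + 6 − 7 − 4)/9 = -0.6667
Σ_{t=1}^{8}(x_t−x̄)(x_{t+1}−x̄) = -62.1111
γ_1 = -62.1111 / 9 = -6.901

-6.901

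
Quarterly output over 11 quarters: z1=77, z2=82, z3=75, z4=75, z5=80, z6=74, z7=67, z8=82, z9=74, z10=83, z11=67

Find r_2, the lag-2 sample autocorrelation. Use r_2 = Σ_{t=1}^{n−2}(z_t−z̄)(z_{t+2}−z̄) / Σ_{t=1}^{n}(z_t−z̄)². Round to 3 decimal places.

0.068

Mean z̄ = (77 + 82 + 75 + 75 + 80 + 74 + 67 + 82 + 74 + 83 + 67)/11 = 76.0000
Numerator Σ_{t=1}^{9}(z_t−z̄)(z_{t+2}−z̄) = 21.0000
Denominator Σ(z_t−z̄)² = 310.0000
r_2 = 21.0000 / 310.0000 = 0.068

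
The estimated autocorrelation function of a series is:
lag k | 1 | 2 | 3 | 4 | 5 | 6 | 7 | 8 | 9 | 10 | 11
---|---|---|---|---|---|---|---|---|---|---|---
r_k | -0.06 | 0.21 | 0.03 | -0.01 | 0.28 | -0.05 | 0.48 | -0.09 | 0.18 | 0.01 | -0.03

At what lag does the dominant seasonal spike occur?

7

The largest autocorrelation is r_7 = 0.48; the remaining lags stay at or below 0.28.
The dominant spike at lag 7 indicates a seasonal period of 7.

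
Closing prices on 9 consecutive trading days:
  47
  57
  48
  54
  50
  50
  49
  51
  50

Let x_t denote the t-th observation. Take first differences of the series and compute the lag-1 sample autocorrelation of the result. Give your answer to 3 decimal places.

-0.714

First differences Δx: 10, -9, 6, -4, 0, -1, 2, -1
Mean of differences = 0.3750
Numerator Σ(Δx_t−Δx̄)(Δx_{t+1}−Δx̄) = -169.8906
Denominator Σ(Δx_t−Δx̄)² = 237.8750
r_1(Δx) = -169.8906 / 237.8750 = -0.714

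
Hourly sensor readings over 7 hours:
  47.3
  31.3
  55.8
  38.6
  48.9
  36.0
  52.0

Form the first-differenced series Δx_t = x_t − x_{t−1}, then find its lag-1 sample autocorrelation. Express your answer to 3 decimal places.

-0.796

First differences Δx: -16.0, 24.5, -17.2, 10.3, -12.9, 16.0
Mean of differences = 0.7833
Numerator Σ(Δx_t−Δx̄)(Δx_{t+1}−Δx̄) = -1334.1253
Denominator Σ(Δx_t−Δx̄)² = 1676.9083
r_1(Δx) = -1334.1253 / 1676.9083 = -0.796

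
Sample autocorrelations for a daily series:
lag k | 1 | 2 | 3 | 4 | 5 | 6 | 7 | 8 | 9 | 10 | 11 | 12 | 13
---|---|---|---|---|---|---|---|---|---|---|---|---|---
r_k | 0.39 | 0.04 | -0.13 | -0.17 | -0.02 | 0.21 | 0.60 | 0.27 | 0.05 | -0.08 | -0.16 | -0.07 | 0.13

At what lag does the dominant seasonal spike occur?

The largest autocorrelation is r_7 = 0.60; the remaining lags stay at or below 0.39. The elevated value at lag 1 (0.39), dropping to 0.04 at lag 2, reflects decaying short-term dependence rather than seasonality.
The dominant spike at lag 7 indicates a seasonal period of 7.

7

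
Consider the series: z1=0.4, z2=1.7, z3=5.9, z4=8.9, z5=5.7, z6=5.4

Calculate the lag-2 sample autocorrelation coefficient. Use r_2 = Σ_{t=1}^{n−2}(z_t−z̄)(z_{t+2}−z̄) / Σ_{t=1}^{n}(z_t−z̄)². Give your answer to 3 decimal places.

Mean z̄ = (0.4 + 1.7 + 5.9 + 8.9 + 5.7 + 5.4)/6 = 4.6667
Deviations from mean: -4.2667, -2.9667, 1.2333, 4.2333, 1.0333, 0.7333
Numerator Σ_{t=1}^{4}(z_t−z̄)(z_{t+2}−z̄) = -13.4422
Denominator Σ(z_t−z̄)² = 48.0533
r_2 = -13.4422 / 48.0533 = -0.280

-0.280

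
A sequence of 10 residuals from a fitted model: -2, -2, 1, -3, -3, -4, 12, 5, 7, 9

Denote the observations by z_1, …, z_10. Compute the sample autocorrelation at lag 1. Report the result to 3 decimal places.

0.331

Mean z̄ = (-2 − 2 + 1 − 3 − 3 − 4 + 12 + 5 + 7 + 9)/10 = 2.0000
Numerator Σ_{t=1}^{9}(z_t−z̄)(z_{t+1}−z̄) = 100.0000
Denominator Σ(z_t−z̄)² = 302.0000
r_1 = 100.0000 / 302.0000 = 0.331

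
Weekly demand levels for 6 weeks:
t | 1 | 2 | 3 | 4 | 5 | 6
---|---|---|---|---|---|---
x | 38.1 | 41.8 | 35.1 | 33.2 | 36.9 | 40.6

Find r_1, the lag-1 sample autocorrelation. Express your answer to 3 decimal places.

0.069

Mean x̄ = (38.1 + 41.8 + 35.1 + 33.2 + 36.9 + 40.6)/6 = 37.6167
Σ(x_t−x̄)(x_{t+1}−x̄) = (2.0219) + (-10.5281) + (11.1153) + (3.1653) + (-2.1381) = 3.6364
Denominator Σ(x_t−x̄)² = 52.9883
r_1 = 3.6364 / 52.9883 = 0.069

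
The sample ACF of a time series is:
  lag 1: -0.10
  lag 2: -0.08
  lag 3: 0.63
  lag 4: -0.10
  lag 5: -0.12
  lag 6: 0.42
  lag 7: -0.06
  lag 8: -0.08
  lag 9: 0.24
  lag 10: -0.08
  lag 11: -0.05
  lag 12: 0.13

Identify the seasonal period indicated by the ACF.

The largest autocorrelation is r_3 = 0.63, with weaker echoes at lags 6 (0.42) and 9 (0.24); the remaining lags stay at or below 0.13.
The dominant spike at lag 3 indicates a seasonal period of 3.

3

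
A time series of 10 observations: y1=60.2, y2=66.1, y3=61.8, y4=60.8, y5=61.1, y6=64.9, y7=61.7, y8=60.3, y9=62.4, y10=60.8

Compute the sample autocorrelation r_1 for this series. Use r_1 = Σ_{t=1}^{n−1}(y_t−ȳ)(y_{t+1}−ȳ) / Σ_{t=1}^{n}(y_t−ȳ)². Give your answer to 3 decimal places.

-0.313

Mean ȳ = (60.2 + 66.1 + 61.8 + 60.8 + 61.1 + 64.9 + 61.7 + 60.3 + 62.4 + 60.8)/10 = 62.0100
Numerator Σ_{t=1}^{9}(y_t−ȳ)(y_{t+1}−ȳ) = -11.0411
Denominator Σ(y_t−ȳ)² = 35.3290
r_1 = -11.0411 / 35.3290 = -0.313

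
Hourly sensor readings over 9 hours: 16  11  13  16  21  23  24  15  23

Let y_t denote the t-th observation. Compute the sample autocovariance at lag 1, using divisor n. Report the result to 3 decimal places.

7.222

Mean ȳ = (16 + 11 + 13 + 16 + 21 + 23 + 24 + 15 + 23)/9 = 18.0000
Σ_{t=1}^{8}(y_t−ȳ)(y_{t+1}−ȳ) = 65.0000
γ_1 = 65.0000 / 9 = 7.222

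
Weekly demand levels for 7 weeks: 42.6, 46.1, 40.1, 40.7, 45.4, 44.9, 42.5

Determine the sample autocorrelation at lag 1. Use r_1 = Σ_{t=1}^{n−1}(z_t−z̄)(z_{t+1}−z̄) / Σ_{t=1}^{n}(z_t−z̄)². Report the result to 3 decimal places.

Mean z̄ = (42.6 + 46.1 + 40.1 + 40.7 + 45.4 + 44.9 + 42.5)/7 = 43.1857
Numerator Σ_{t=1}^{6}(z_t−z̄)(z_{t+1}−z̄) = -5.9131
Denominator Σ(z_t−z̄)² = 32.8486
r_1 = -5.9131 / 32.8486 = -0.180

-0.180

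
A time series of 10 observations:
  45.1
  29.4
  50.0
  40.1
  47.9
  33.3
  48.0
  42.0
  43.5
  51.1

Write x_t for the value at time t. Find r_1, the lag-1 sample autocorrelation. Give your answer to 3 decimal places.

-0.559

Mean x̄ = (45.1 + 29.4 + 50.0 + 40.1 + 47.9 + 33.3 + 48.0 + 42.0 + 43.5 + 51.1)/10 = 43.0400
Numerator Σ_{t=1}^{9}(x_t−x̄)(x_{t+1}−x̄) = -255.3596
Denominator Σ(x_t−x̄)² = 456.7240
r_1 = -255.3596 / 456.7240 = -0.559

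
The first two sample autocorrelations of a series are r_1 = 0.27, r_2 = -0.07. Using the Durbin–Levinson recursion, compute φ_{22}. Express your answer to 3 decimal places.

-0.154

φ_{22} = (r_2 − r_1²) / (1 − r_1²)
r_1² = (0.27)² = 0.0729
Numerator = -0.07 − 0.0729 = -0.1429; denominator = 1 − 0.0729 = 0.9271
φ_{22} = -0.1429 / 0.9271 = -0.154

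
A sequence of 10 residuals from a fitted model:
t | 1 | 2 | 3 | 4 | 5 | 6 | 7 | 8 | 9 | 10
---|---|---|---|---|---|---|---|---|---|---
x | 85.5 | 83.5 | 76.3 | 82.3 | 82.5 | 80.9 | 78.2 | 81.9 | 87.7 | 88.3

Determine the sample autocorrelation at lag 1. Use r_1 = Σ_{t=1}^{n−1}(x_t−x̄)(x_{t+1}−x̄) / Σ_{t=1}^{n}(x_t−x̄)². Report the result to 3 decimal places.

Mean x̄ = (85.5 + 83.5 + 76.3 + 82.3 + 82.5 + 80.9 + 78.2 + 81.9 + 87.7 + 88.3)/10 = 82.7100
Numerator Σ_{t=1}^{9}(x_t−x̄)(x_{t+1}−x̄) = 35.9029
Denominator Σ(x_t−x̄)² = 130.1290
r_1 = 35.9029 / 130.1290 = 0.276

0.276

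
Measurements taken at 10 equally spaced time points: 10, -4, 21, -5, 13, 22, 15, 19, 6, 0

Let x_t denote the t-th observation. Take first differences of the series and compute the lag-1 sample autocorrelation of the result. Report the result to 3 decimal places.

-0.630

First differences Δx: -14, 25, -26, 18, 9, -7, 4, -13, -6
Mean of differences = -1.1111
Numerator Σ(Δx_t−Δx̄)(Δx_{t+1}−Δx̄) = -1361.1235
Denominator Σ(Δx_t−Δx̄)² = 2160.8889
r_1(Δx) = -1361.1235 / 2160.8889 = -0.630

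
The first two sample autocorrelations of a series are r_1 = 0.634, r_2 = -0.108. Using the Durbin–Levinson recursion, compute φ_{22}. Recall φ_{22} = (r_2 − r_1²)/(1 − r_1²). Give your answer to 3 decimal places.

φ_{22} = (r_2 − r_1²) / (1 − r_1²)
r_1² = (0.634)² = 0.401956
Numerator = -0.108 − 0.4020 = -0.5100; denominator = 1 − 0.4020 = 0.5980
φ_{22} = -0.5100 / 0.5980 = -0.853

-0.853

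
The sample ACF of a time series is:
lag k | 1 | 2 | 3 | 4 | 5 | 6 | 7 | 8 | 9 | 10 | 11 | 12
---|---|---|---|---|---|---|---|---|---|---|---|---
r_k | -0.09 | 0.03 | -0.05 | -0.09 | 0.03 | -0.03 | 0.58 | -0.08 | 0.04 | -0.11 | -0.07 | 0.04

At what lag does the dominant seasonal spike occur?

7

The largest autocorrelation is r_7 = 0.58; the remaining lags stay at or below 0.04.
The dominant spike at lag 7 indicates a seasonal period of 7.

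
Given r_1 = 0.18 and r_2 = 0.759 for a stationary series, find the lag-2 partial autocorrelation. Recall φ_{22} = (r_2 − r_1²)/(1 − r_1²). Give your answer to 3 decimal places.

φ_{22} = (r_2 − r_1²) / (1 − r_1²)
r_1² = (0.18)² = 0.0324
Numerator = 0.759 − 0.0324 = 0.7266; denominator = 1 − 0.0324 = 0.9676
φ_{22} = 0.7266 / 0.9676 = 0.751

0.751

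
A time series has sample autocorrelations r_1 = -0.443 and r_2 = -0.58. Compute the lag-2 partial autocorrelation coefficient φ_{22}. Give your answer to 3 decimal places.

φ_{22} = (r_2 − r_1²) / (1 − r_1²)
r_1² = (-0.443)² = 0.196249
Numerator = -0.58 − 0.1962 = -0.7762; denominator = 1 − 0.1962 = 0.8038
φ_{22} = -0.7762 / 0.8038 = -0.966

-0.966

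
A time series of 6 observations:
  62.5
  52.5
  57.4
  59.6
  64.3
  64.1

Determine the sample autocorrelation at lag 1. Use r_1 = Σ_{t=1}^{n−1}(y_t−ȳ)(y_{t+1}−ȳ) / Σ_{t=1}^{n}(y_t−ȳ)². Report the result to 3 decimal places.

0.173

Mean ȳ = (62.5 + 52.5 + 57.4 + 59.6 + 64.3 + 64.1)/6 = 60.0667
Numerator Σ_{t=1}^{5}(y_t−ȳ)(y_{t+1}−ȳ) = 18.1089
Denominator Σ(y_t−ȳ)² = 104.6933
r_1 = 18.1089 / 104.6933 = 0.173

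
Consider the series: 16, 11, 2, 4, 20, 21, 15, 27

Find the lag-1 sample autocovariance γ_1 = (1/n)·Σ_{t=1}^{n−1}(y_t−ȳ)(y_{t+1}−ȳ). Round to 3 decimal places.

19.656

Mean ȳ = (16 + 11 + 2 + 4 + 20 + 21 + 15 + 27)/8 = 14.5000
Deviations: 1.5000, -3.5000, -12.5000, -10.5000, 5.5000, 6.5000, 0.5000, 12.5000
Σ_{t=1}^{7}(y_t−ȳ)(y_{t+1}−ȳ) = 157.2500
γ_1 = 157.2500 / 8 = 19.656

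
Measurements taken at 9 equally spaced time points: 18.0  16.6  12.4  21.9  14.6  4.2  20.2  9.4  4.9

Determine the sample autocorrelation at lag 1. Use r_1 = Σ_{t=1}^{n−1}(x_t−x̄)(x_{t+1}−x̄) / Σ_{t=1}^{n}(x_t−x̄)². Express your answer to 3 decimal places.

-0.168

Mean x̄ = (18.0 + 16.6 + 12.4 + 21.9 + 14.6 + 4.2 + 20.2 + 9.4 + 4.9)/9 = 13.5778
Numerator Σ_{t=1}^{8}(x_t−x̄)(x_{t+1}−x̄) = -54.5894
Denominator Σ(x_t−x̄)² = 324.9356
r_1 = -54.5894 / 324.9356 = -0.168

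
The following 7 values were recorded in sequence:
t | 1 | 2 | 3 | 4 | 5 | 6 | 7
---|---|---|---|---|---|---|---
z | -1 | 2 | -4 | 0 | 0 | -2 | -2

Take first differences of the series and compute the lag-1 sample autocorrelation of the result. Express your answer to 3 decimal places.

-0.659

First differences Δz: 3, -6, 4, 0, -2, 0
Mean of differences = -0.1667
Numerator Σ(Δz_t−Δz̄)(Δz_{t+1}−Δz̄) = -42.6944
Denominator Σ(Δz_t−Δz̄)² = 64.8333
r_1(Δz) = -42.6944 / 64.8333 = -0.659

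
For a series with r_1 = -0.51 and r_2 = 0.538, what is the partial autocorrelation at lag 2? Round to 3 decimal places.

φ_{22} = (r_2 − r_1²) / (1 − r_1²)
r_1² = (-0.51)² = 0.2601
Numerator = 0.538 − 0.2601 = 0.2779; denominator = 1 − 0.2601 = 0.7399
φ_{22} = 0.2779 / 0.7399 = 0.376

0.376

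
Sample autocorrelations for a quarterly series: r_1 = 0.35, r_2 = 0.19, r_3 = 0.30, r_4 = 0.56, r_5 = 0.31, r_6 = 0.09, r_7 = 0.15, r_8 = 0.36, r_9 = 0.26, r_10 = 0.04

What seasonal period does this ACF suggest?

4

The largest autocorrelation is r_4 = 0.56, with a weaker echo at lag 8 (0.36); the remaining lags stay at or below 0.35. The elevated value at lag 1 (0.35), dropping to 0.19 at lag 2, reflects decaying short-term dependence rather than seasonality.
The dominant spike at lag 4 indicates a seasonal period of 4.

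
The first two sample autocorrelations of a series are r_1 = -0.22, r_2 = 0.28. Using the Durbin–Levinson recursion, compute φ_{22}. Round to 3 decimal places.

0.243

φ_{22} = (r_2 − r_1²) / (1 − r_1²)
r_1² = (-0.22)² = 0.0484
Numerator = 0.28 − 0.0484 = 0.2316; denominator = 1 − 0.0484 = 0.9516
φ_{22} = 0.2316 / 0.9516 = 0.243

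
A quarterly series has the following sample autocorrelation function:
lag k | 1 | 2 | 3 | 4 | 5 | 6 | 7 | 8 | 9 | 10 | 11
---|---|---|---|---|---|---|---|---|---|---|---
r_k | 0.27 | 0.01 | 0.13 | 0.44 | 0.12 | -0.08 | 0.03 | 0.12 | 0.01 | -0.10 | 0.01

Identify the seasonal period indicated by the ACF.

The largest autocorrelation is r_4 = 0.44; the remaining lags stay at or below 0.27. The elevated value at lag 1 (0.27), dropping to 0.01 at lag 2, reflects decaying short-term dependence rather than seasonality.
The dominant spike at lag 4 indicates a seasonal period of 4.

4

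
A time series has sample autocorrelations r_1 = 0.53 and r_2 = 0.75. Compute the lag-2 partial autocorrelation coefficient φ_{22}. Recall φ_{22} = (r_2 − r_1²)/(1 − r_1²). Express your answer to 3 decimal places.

0.652

φ_{22} = (r_2 − r_1²) / (1 − r_1²)
r_1² = (0.53)² = 0.2809
Numerator = 0.75 − 0.2809 = 0.4691; denominator = 1 − 0.2809 = 0.7191
φ_{22} = 0.4691 / 0.7191 = 0.652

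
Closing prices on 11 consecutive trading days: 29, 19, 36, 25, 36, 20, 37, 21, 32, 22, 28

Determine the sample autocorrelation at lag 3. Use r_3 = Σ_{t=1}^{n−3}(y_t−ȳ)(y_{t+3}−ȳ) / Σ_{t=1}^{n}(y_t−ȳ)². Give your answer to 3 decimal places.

Mean ȳ = (29 + 19 + 36 + 25 + 36 + 20 + 37 + 21 + 32 + 22 + 28)/11 = 27.7273
Numerator Σ_{t=1}^{8}(y_t−ȳ)(y_{t+3}−ȳ) = -308.4959
Denominator Σ(y_t−ȳ)² = 464.1818
r_3 = -308.4959 / 464.1818 = -0.665

-0.665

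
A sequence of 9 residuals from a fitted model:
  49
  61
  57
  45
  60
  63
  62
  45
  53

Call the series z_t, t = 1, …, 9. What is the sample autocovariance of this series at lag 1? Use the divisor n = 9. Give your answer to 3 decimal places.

Mean z̄ = (49 + 61 + 57 + 45 + 60 + 63 + 62 + 45 + 53)/9 = 55.0000
Σ_{t=1}^{8}(z_t−z̄)(z_{t+1}−z̄) = -48.0000
γ_1 = -48.0000 / 9 = -5.333

-5.333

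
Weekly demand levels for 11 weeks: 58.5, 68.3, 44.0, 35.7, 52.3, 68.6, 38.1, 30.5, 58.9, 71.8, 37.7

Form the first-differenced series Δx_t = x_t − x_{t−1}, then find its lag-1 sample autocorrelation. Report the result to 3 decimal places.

First differences Δx: 9.8, -24.3, -8.3, 16.6, 16.3, -30.5, -7.6, 28.4, 12.9, -34.1
Mean of differences = -2.0800
Numerator Σ(Δx_t−Δx̄)(Δx_{t+1}−Δx̄) = -455.4164
Denominator Σ(Δx_t−Δx̄)² = 4377.1960
r_1(Δx) = -455.4164 / 4377.1960 = -0.104

-0.104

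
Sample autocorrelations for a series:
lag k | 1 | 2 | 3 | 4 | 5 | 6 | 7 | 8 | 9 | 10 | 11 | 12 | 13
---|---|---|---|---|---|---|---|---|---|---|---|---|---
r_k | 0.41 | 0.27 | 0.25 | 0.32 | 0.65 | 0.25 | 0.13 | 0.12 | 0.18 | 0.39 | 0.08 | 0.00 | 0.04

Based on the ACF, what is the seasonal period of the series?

The largest autocorrelation is r_5 = 0.65; the remaining lags stay at or below 0.41. The elevated value at lag 1 (0.41), dropping to 0.27 at lag 2, reflects decaying short-term dependence rather than seasonality.
The dominant spike at lag 5 indicates a seasonal period of 5.

5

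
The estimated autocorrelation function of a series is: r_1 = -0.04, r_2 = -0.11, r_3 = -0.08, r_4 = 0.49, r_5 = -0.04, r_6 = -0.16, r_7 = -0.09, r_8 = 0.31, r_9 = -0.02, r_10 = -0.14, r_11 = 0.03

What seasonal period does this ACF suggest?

The largest autocorrelation is r_4 = 0.49, with a weaker echo at lag 8 (0.31); the remaining lags stay at or below 0.03.
The dominant spike at lag 4 indicates a seasonal period of 4.

4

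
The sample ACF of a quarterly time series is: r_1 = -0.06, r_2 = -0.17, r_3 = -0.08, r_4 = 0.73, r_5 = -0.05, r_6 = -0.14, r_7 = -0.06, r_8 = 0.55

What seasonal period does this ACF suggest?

4

The largest autocorrelation is r_4 = 0.73, with a weaker echo at lag 8 (0.55); the remaining lags stay at or below -0.05.
The dominant spike at lag 4 indicates a seasonal period of 4.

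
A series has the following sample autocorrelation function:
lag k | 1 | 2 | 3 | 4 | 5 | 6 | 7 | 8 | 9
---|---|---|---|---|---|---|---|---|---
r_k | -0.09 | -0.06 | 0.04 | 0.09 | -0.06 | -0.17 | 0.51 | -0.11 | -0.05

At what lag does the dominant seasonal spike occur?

The largest autocorrelation is r_7 = 0.51; the remaining lags stay at or below 0.09.
The dominant spike at lag 7 indicates a seasonal period of 7.

7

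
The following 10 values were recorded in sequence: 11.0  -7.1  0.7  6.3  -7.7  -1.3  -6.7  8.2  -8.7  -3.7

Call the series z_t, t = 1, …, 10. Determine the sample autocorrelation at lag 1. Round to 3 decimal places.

-0.468

Mean z̄ = (11.0 − 7.1 + 0.7 + 6.3 − 7.7 − 1.3 − 6.7 + 8.2 − 8.7 − 3.7)/10 = -0.9000
Numerator Σ_{t=1}^{9}(z_t−z̄)(z_{t+1}−z̄) = -218.0200
Denominator Σ(z_t−z̄)² = 465.9800
r_1 = -218.0200 / 465.9800 = -0.468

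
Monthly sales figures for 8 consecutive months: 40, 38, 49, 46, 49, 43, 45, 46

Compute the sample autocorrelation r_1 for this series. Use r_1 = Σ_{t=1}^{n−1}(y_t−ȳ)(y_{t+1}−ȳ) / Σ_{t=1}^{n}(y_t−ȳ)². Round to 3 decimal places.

0.061

Mean ȳ = (40 + 38 + 49 + 46 + 49 + 43 + 45 + 46)/8 = 44.5000
Deviations from mean: -4.5000, -6.5000, 4.5000, 1.5000, 4.5000, -1.5000, 0.5000, 1.5000
Σ(y_t−ȳ)(y_{t+1}−ȳ) = (29.2500) + (-29.2500) + (6.7500) + (6.7500) + (-6.7500) + (-0.7500) + (0.7500) = 6.7500
Denominator Σ(y_t−ȳ)² = 110.0000
r_1 = 6.7500 / 110.0000 = 0.061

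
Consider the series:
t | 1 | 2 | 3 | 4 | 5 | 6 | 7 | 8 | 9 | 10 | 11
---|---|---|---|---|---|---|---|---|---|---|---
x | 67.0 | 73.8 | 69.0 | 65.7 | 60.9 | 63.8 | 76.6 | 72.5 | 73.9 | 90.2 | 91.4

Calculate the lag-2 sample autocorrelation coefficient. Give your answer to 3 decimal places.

0.112

Mean x̄ = (67.0 + 73.8 + 69.0 + 65.7 + 60.9 + 63.8 + 76.6 + 72.5 + 73.9 + 90.2 + 91.4)/11 = 73.1636
Numerator Σ_{t=1}^{9}(x_t−x̄)(x_{t+2}−x̄) = 110.5864
Denominator Σ(x_t−x̄)² = 985.1055
r_2 = 110.5864 / 985.1055 = 0.112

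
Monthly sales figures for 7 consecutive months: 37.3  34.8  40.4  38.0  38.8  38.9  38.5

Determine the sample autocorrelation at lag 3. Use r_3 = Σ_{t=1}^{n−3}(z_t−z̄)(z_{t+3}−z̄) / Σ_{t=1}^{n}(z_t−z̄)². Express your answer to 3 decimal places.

-0.024

Mean z̄ = (37.3 + 34.8 + 40.4 + 38.0 + 38.8 + 38.9 + 38.5)/7 = 38.1000
Numerator Σ_{t=1}^{4}(z_t−z̄)(z_{t+3}−z̄) = -0.4300
Denominator Σ(z_t−z̄)² = 18.1200
r_3 = -0.4300 / 18.1200 = -0.024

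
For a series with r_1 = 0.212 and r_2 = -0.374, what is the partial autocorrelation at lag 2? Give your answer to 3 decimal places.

-0.439

φ_{22} = (r_2 − r_1²) / (1 − r_1²)
r_1² = (0.212)² = 0.044944
Numerator = -0.374 − 0.0449 = -0.4189; denominator = 1 − 0.0449 = 0.9551
φ_{22} = -0.4189 / 0.9551 = -0.439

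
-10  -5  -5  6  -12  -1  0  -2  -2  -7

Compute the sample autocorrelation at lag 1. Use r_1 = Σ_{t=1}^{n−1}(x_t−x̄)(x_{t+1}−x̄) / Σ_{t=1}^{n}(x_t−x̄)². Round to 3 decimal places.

Mean x̄ = (-10 − 5 − 5 + 6 − 12 − 1 + 0 − 2 − 2 − 7)/10 = -3.8000
Numerator Σ_{t=1}^{9}(x_t−x̄)(x_{t+1}−x̄) = -91.2400
Denominator Σ(x_t−x̄)² = 243.6000
r_1 = -91.2400 / 243.6000 = -0.375

-0.375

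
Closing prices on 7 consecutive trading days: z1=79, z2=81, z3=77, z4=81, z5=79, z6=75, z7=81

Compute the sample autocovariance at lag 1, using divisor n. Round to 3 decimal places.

Mean z̄ = (79 + 81 + 77 + 81 + 79 + 75 + 81)/7 = 79.0000
Deviations: 0.0000, 2.0000, -2.0000, 2.0000, 0.0000, -4.0000, 2.0000
Σ_{t=1}^{6}(z_t−z̄)(z_{t+1}−z̄) = -16.0000
γ_1 = -16.0000 / 7 = -2.286

-2.286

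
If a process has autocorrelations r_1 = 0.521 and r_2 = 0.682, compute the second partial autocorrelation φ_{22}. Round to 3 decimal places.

φ_{22} = (r_2 − r_1²) / (1 − r_1²)
r_1² = (0.521)² = 0.271441
Numerator = 0.682 − 0.2714 = 0.4106; denominator = 1 − 0.2714 = 0.7286
φ_{22} = 0.4106 / 0.7286 = 0.564

0.564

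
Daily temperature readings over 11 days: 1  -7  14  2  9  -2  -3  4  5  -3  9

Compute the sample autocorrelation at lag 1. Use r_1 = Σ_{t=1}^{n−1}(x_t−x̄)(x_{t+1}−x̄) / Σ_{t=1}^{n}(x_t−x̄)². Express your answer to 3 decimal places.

Mean x̄ = (1 − 7 + 14 + 2 + 9 − 2 − 3 + 4 + 5 − 3 + 9)/11 = 2.6364
Numerator Σ_{t=1}^{10}(x_t−x̄)(x_{t+1}−x̄) = -162.0413
Denominator Σ(x_t−x̄)² = 398.5455
r_1 = -162.0413 / 398.5455 = -0.407

-0.407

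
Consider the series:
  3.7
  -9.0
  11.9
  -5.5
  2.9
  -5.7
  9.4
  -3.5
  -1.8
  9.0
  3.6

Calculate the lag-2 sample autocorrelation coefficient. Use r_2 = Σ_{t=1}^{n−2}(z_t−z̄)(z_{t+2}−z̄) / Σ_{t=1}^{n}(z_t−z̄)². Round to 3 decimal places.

Mean z̄ = (3.7 − 9.0 + 11.9 − 5.5 + 2.9 − 5.7 + 9.4 − 3.5 − 1.8 + 9.0 + 3.6)/11 = 1.3636
Numerator Σ_{t=1}^{9}(z_t−z̄)(z_{t+2}−z̄) = 137.4810
Denominator Σ(z_t−z̄)² = 484.8055
r_2 = 137.4810 / 484.8055 = 0.284

0.284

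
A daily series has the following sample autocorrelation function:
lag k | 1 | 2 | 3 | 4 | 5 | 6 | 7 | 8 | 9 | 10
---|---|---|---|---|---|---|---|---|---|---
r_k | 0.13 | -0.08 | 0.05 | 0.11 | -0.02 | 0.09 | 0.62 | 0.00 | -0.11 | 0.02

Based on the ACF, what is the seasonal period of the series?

The largest autocorrelation is r_7 = 0.62; the remaining lags stay at or below 0.13.
The dominant spike at lag 7 indicates a seasonal period of 7.

7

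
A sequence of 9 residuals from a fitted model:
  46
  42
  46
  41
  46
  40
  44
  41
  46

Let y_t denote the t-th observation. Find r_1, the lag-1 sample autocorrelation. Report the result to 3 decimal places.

Mean ȳ = (46 + 42 + 46 + 41 + 46 + 40 + 44 + 41 + 46)/9 = 43.5556
Numerator Σ_{t=1}^{8}(y_t−ȳ)(y_{t+1}−ȳ) = -37.7531
Denominator Σ(y_t−ȳ)² = 52.2222
r_1 = -37.7531 / 52.2222 = -0.723

-0.723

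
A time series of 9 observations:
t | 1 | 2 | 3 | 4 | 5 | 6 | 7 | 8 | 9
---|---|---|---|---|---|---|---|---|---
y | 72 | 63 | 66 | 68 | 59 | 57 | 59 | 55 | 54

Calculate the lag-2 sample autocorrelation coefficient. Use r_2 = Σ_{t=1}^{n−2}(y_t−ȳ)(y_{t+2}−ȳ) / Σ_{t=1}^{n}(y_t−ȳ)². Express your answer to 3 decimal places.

Mean ȳ = (72 + 63 + 66 + 68 + 59 + 57 + 59 + 55 + 54)/9 = 61.4444
Σ(y_t−ȳ)(y_{t+2}−ȳ) = (48.0864) + (10.1975) + (-11.1358) + (-29.1358) + (5.9753) + (28.6420) + (18.1975) = 70.8272
Denominator Σ(y_t−ȳ)² = 306.2222
r_2 = 70.8272 / 306.2222 = 0.231

0.231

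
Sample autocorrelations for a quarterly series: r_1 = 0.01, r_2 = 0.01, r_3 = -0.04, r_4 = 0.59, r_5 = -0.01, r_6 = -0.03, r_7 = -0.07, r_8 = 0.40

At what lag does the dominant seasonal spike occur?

The largest autocorrelation is r_4 = 0.59, with a weaker echo at lag 8 (0.40); the remaining lags stay at or below 0.01.
The dominant spike at lag 4 indicates a seasonal period of 4.

4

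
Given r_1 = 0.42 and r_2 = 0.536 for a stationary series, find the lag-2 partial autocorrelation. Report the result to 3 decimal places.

φ_{22} = (r_2 − r_1²) / (1 − r_1²)
r_1² = (0.42)² = 0.1764
Numerator = 0.536 − 0.1764 = 0.3596; denominator = 1 − 0.1764 = 0.8236
φ_{22} = 0.3596 / 0.8236 = 0.437

0.437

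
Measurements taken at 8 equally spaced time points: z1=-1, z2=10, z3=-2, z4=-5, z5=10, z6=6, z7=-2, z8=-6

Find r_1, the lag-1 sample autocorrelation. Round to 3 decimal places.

Mean z̄ = (-1 + 10 − 2 − 5 + 10 + 6 − 2 − 6)/8 = 1.2500
Deviations from mean: -2.2500, 8.7500, -3.2500, -6.2500, 8.7500, 4.7500, -3.2500, -7.2500
Numerator Σ_{t=1}^{7}(z_t−z̄)(z_{t+1}−z̄) = -32.8125
Denominator Σ(z_t−z̄)² = 293.5000
r_1 = -32.8125 / 293.5000 = -0.112

-0.112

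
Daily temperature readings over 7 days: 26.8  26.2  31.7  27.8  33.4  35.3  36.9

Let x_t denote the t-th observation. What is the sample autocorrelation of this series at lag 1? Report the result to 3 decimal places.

Mean x̄ = (26.8 + 26.2 + 31.7 + 27.8 + 33.4 + 35.3 + 36.9)/7 = 31.1571
Numerator Σ_{t=1}^{6}(x_t−x̄)(x_{t+1}−x̄) = 42.6396
Denominator Σ(x_t−x̄)² = 110.2971
r_1 = 42.6396 / 110.2971 = 0.387

0.387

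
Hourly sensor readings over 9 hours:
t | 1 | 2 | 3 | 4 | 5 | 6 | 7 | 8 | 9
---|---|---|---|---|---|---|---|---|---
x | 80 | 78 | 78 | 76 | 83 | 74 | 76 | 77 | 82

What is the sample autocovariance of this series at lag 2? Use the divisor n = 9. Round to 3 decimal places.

-0.604

Mean x̄ = (80 + 78 + 78 + 76 + 83 + 74 + 76 + 77 + 82)/9 = 78.2222
Σ_{t=1}^{7}(x_t−x̄)(x_{t+2}−x̄) = -5.4321
γ_2 = -5.4321 / 9 = -0.604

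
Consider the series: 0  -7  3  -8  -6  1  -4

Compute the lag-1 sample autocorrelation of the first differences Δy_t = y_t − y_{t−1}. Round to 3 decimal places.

First differences Δy: -7, 10, -11, 2, 7, -5
Mean of differences = -0.6667
Numerator Σ(Δy_t−Δȳ)(Δy_{t+1}−Δȳ) = -218.1111
Denominator Σ(Δy_t−Δȳ)² = 345.3333
r_1(Δy) = -218.1111 / 345.3333 = -0.632

-0.632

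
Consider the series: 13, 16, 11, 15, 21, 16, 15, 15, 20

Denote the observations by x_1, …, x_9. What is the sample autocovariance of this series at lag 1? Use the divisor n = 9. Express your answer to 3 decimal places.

Mean x̄ = (13 + 16 + 11 + 15 + 21 + 16 + 15 + 15 + 20)/9 = 15.7778
Σ_{t=1}^{8}(x_t−x̄)(x_{t+1}−x̄) = -3.7160
γ_1 = -3.7160 / 9 = -0.413

-0.413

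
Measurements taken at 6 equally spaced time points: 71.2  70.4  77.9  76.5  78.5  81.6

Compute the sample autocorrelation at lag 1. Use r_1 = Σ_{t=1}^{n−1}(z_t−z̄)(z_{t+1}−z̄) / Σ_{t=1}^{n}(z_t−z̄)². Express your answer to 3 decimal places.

0.338

Mean z̄ = (71.2 + 70.4 + 77.9 + 76.5 + 78.5 + 81.6)/6 = 76.0167
Σ(z_t−z̄)(z_{t+1}−z̄) = (27.0536) + (-10.5781) + (0.9103) + (1.2003) + (13.8653) = 32.4514
Denominator Σ(z_t−z̄)² = 95.8683
r_1 = 32.4514 / 95.8683 = 0.338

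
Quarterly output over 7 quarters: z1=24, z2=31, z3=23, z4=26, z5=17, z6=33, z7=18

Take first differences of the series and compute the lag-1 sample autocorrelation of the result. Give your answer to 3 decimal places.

-0.723

First differences Δz: 7, -8, 3, -9, 16, -15
Mean of differences = -1.0000
Numerator Σ(Δz_t−Δz̄)(Δz_{t+1}−Δz̄) = -490.0000
Denominator Σ(Δz_t−Δz̄)² = 678.0000
r_1(Δz) = -490.0000 / 678.0000 = -0.723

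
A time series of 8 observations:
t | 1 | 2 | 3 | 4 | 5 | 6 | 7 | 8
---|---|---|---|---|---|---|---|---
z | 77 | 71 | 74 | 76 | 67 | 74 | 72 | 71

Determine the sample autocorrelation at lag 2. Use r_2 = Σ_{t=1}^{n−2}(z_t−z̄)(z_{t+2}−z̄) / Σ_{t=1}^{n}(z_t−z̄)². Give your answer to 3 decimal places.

-0.019

Mean z̄ = (77 + 71 + 74 + 76 + 67 + 74 + 72 + 71)/8 = 72.7500
Deviations from mean: 4.2500, -1.7500, 1.2500, 3.2500, -5.7500, 1.2500, -0.7500, -1.7500
Numerator Σ_{t=1}^{6}(z_t−z̄)(z_{t+2}−z̄) = -1.3750
Denominator Σ(z_t−z̄)² = 71.5000
r_2 = -1.3750 / 71.5000 = -0.019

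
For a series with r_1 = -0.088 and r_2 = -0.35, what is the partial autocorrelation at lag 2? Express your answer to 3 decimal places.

-0.361

φ_{22} = (r_2 − r_1²) / (1 − r_1²)
r_1² = (-0.088)² = 0.007744
Numerator = -0.35 − 0.0077 = -0.3577; denominator = 1 − 0.0077 = 0.9923
φ_{22} = -0.3577 / 0.9923 = -0.361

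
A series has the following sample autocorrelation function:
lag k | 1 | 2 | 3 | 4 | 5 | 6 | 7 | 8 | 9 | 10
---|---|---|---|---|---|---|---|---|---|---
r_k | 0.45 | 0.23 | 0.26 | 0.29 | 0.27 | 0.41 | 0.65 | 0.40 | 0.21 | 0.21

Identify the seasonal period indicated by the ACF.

The largest autocorrelation is r_7 = 0.65; the remaining lags stay at or below 0.45. The elevated value at lag 1 (0.45), dropping to 0.23 at lag 2, reflects decaying short-term dependence rather than seasonality.
The dominant spike at lag 7 indicates a seasonal period of 7.

7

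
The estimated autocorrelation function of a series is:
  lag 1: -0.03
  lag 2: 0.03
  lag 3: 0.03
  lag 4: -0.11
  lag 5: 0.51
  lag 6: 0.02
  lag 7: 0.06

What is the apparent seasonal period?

The largest autocorrelation is r_5 = 0.51; the remaining lags stay at or below 0.06.
The dominant spike at lag 5 indicates a seasonal period of 5.

5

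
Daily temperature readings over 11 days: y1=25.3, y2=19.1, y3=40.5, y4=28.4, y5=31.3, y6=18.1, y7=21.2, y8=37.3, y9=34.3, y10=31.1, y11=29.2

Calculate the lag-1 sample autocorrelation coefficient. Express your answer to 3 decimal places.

-0.066

Mean ȳ = (25.3 + 19.1 + 40.5 + 28.4 + 31.3 + 18.1 + 21.2 + 37.3 + 34.3 + 31.1 + 29.2)/11 = 28.7091
Numerator Σ_{t=1}^{10}(y_t−ȳ)(y_{t+1}−ȳ) = -34.7474
Denominator Σ(y_t−ȳ)² = 529.7491
r_1 = -34.7474 / 529.7491 = -0.066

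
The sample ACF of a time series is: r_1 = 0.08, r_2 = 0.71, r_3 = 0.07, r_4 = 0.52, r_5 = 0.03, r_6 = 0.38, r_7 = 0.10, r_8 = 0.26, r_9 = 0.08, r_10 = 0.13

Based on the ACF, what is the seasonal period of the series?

The largest autocorrelation is r_2 = 0.71, with weaker echoes at lags 4 (0.52), 6 (0.38) and 8 (0.26); the remaining lags stay at or below 0.13.
The dominant spike at lag 2 indicates a seasonal period of 2.

2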